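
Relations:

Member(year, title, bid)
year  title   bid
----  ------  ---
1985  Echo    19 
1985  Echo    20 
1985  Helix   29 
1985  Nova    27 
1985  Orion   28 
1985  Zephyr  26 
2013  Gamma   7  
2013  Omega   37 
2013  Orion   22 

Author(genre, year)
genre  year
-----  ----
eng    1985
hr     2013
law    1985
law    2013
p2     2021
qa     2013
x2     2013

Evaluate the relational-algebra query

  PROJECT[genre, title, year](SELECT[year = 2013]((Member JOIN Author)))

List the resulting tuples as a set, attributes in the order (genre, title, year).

Member ⋈ Author (natural join on year): {(1985, Echo, 19, eng), (1985, Echo, 19, law), (1985, Echo, 20, eng), (1985, Echo, 20, law), (1985, Helix, 29, eng), (1985, Helix, 29, law), (1985, Nova, 27, eng), (1985, Nova, 27, law), (1985, Orion, 28, eng), (1985, Orion, 28, law), (1985, Zephyr, 26, eng), (1985, Zephyr, 26, law), (2013, Gamma, 7, hr), (2013, Gamma, 7, law), (2013, Gamma, 7, qa), (2013, Gamma, 7, x2), (2013, Omega, 37, hr), (2013, Omega, 37, law), (2013, Omega, 37, qa), (2013, Omega, 37, x2), (2013, Orion, 22, hr), (2013, Orion, 22, law), (2013, Orion, 22, qa), (2013, Orion, 22, x2)}
Apply σ_{year = 2013}; surviving tuples: {(2013, Gamma, 7, hr), (2013, Gamma, 7, law), (2013, Gamma, 7, qa), (2013, Gamma, 7, x2), (2013, Omega, 37, hr), (2013, Omega, 37, law), (2013, Omega, 37, qa), (2013, Omega, 37, x2), (2013, Orion, 22, hr), (2013, Orion, 22, law), (2013, Orion, 22, qa), (2013, Orion, 22, x2)}
π[genre, title, year]: project onto (genre, title, year) → {(hr, Gamma, 2013), (hr, Omega, 2013), (hr, Orion, 2013), (law, Gamma, 2013), (law, Omega, 2013), (law, Orion, 2013), (qa, Gamma, 2013), (qa, Omega, 2013), (qa, Orion, 2013), (x2, Gamma, 2013), (x2, Omega, 2013), (x2, Orion, 2013)}

{(hr, Gamma, 2013), (hr, Omega, 2013), (hr, Orion, 2013), (law, Gamma, 2013), (law, Omega, 2013), (law, Orion, 2013), (qa, Gamma, 2013), (qa, Omega, 2013), (qa, Orion, 2013), (x2, Gamma, 2013), (x2, Omega, 2013), (x2, Orion, 2013)}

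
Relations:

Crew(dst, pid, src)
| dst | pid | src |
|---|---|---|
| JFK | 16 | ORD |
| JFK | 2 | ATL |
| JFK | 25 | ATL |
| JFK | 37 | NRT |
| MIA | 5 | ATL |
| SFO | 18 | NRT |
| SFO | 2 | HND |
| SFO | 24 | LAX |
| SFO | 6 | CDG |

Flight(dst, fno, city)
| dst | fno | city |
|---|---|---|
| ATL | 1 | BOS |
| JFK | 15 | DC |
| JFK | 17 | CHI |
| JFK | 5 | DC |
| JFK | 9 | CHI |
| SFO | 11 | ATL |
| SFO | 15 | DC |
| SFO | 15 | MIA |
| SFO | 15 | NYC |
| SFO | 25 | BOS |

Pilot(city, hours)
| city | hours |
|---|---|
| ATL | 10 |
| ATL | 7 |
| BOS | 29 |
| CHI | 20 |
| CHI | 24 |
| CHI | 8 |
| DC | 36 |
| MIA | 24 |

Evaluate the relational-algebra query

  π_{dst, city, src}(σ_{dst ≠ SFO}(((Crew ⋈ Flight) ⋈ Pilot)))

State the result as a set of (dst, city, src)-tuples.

{(JFK, CHI, ATL), (JFK, CHI, NRT), (JFK, CHI, ORD), (JFK, DC, ATL), (JFK, DC, NRT), (JFK, DC, ORD)}

Joining Crew and Flight on dst yields {(JFK, 16, ORD, 15, DC), (JFK, 16, ORD, 17, CHI), (JFK, 16, ORD, 5, DC), (JFK, 16, ORD, 9, CHI), (JFK, 2, ATL, 15, DC), (JFK, 2, ATL, 17, CHI), (JFK, 2, ATL, 5, DC), (JFK, 2, ATL, 9, CHI), (JFK, 25, ATL, 15, DC), (JFK, 25, ATL, 17, CHI), (JFK, 25, ATL, 5, DC), (JFK, 25, ATL, 9, CHI), (JFK, 37, NRT, 15, DC), (JFK, 37, NRT, 17, CHI), (JFK, 37, NRT, 5, DC), (JFK, 37, NRT, 9, CHI), (SFO, 18, NRT, 11, ATL), (SFO, 18, NRT, 15, DC), (SFO, 18, NRT, 15, MIA), (SFO, 18, NRT, 15, NYC), (SFO, 18, NRT, 25, BOS), (SFO, 2, HND, 11, ATL), (SFO, 2, HND, 15, DC), (SFO, 2, HND, 15, MIA), (SFO, 2, HND, 15, NYC), (SFO, 2, HND, 25, BOS), (SFO, 24, LAX, 11, ATL), (SFO, 24, LAX, 15, DC), (SFO, 24, LAX, 15, MIA), (SFO, 24, LAX, 15, NYC), (SFO, 24, LAX, 25, BOS), (SFO, 6, CDG, 11, ATL), (SFO, 6, CDG, 15, DC), (SFO, 6, CDG, 15, MIA), (SFO, 6, CDG, 15, NYC), (SFO, 6, CDG, 25, BOS)}.
Joining (Crew ⋈ Flight) and Pilot on city yields {(JFK, 16, ORD, 15, DC, 36), (JFK, 16, ORD, 17, CHI, 20), (JFK, 16, ORD, 17, CHI, 24), (JFK, 16, ORD, 17, CHI, 8), (JFK, 16, ORD, 5, DC, 36), (JFK, 16, ORD, 9, CHI, 20), (JFK, 16, ORD, 9, CHI, 24), (JFK, 16, ORD, 9, CHI, 8), (JFK, 2, ATL, 15, DC, 36), (JFK, 2, ATL, 17, CHI, 20), (JFK, 2, ATL, 17, CHI, 24), (JFK, 2, ATL, 17, CHI, 8), (JFK, 2, ATL, 5, DC, 36), (JFK, 2, ATL, 9, CHI, 20), (JFK, 2, ATL, 9, CHI, 24), (JFK, 2, ATL, 9, CHI, 8), (JFK, 25, ATL, 15, DC, 36), (JFK, 25, ATL, 17, CHI, 20), (JFK, 25, ATL, 17, CHI, 24), (JFK, 25, ATL, 17, CHI, 8), (JFK, 25, ATL, 5, DC, 36), (JFK, 25, ATL, 9, CHI, 20), (JFK, 25, ATL, 9, CHI, 24), (JFK, 25, ATL, 9, CHI, 8), (JFK, 37, NRT, 15, DC, 36), (JFK, 37, NRT, 17, CHI, 20), (JFK, 37, NRT, 17, CHI, 24), (JFK, 37, NRT, 17, CHI, 8), (JFK, 37, NRT, 5, DC, 36), (JFK, 37, NRT, 9, CHI, 20), (JFK, 37, NRT, 9, CHI, 24), (JFK, 37, NRT, 9, CHI, 8), (SFO, 18, NRT, 11, ATL, 10), (SFO, 18, NRT, 11, ATL, 7), (SFO, 18, NRT, 15, DC, 36), (SFO, 18, NRT, 15, MIA, 24), (SFO, 18, NRT, 25, BOS, 29), (SFO, 2, HND, 11, ATL, 10), (SFO, 2, HND, 11, ATL, 7), (SFO, 2, HND, 15, DC, 36), (SFO, 2, HND, 15, MIA, 24), (SFO, 2, HND, 25, BOS, 29), (SFO, 24, LAX, 11, ATL, 10), (SFO, 24, LAX, 11, ATL, 7), (SFO, 24, LAX, 15, DC, 36), (SFO, 24, LAX, 15, MIA, 24), (SFO, 24, LAX, 25, BOS, 29), (SFO, 6, CDG, 11, ATL, 10), (SFO, 6, CDG, 11, ATL, 7), (SFO, 6, CDG, 15, DC, 36), (SFO, 6, CDG, 15, MIA, 24), (SFO, 6, CDG, 25, BOS, 29)}.
σ[dst ≠ SFO]: keep tuples satisfying dst ≠ SFO → {(JFK, 16, ORD, 15, DC, 36), (JFK, 16, ORD, 17, CHI, 20), (JFK, 16, ORD, 17, CHI, 24), (JFK, 16, ORD, 17, CHI, 8), (JFK, 16, ORD, 5, DC, 36), (JFK, 16, ORD, 9, CHI, 20), (JFK, 16, ORD, 9, CHI, 24), (JFK, 16, ORD, 9, CHI, 8), (JFK, 2, ATL, 15, DC, 36), (JFK, 2, ATL, 17, CHI, 20), (JFK, 2, ATL, 17, CHI, 24), (JFK, 2, ATL, 17, CHI, 8), (JFK, 2, ATL, 5, DC, 36), (JFK, 2, ATL, 9, CHI, 20), (JFK, 2, ATL, 9, CHI, 24), (JFK, 2, ATL, 9, CHI, 8), (JFK, 25, ATL, 15, DC, 36), (JFK, 25, ATL, 17, CHI, 20), (JFK, 25, ATL, 17, CHI, 24), (JFK, 25, ATL, 17, CHI, 8), (JFK, 25, ATL, 5, DC, 36), (JFK, 25, ATL, 9, CHI, 20), (JFK, 25, ATL, 9, CHI, 24), (JFK, 25, ATL, 9, CHI, 8), (JFK, 37, NRT, 15, DC, 36), (JFK, 37, NRT, 17, CHI, 20), (JFK, 37, NRT, 17, CHI, 24), (JFK, 37, NRT, 17, CHI, 8), (JFK, 37, NRT, 5, DC, 36), (JFK, 37, NRT, 9, CHI, 20), (JFK, 37, NRT, 9, CHI, 24), (JFK, 37, NRT, 9, CHI, 8)}
Projecting to dst, city, src (26 duplicate(s) eliminated): {(JFK, CHI, ATL), (JFK, CHI, NRT), (JFK, CHI, ORD), (JFK, DC, ATL), (JFK, DC, NRT), (JFK, DC, ORD)}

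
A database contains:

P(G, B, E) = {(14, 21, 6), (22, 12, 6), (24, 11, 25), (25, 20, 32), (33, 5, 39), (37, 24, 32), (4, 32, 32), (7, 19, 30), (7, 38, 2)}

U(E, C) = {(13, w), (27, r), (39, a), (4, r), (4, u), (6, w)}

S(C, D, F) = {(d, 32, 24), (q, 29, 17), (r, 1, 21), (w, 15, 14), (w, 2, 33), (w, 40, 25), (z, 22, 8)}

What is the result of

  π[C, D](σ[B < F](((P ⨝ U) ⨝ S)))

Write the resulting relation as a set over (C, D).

{(w, 15), (w, 2), (w, 40)}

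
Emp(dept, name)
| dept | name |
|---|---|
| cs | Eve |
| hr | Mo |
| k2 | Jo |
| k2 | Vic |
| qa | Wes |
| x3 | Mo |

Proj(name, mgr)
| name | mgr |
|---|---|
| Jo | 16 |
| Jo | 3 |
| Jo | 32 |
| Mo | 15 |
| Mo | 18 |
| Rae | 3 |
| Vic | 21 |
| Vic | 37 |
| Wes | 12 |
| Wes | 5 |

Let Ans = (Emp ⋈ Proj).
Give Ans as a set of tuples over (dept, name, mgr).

{(hr, Mo, 15), (hr, Mo, 18), (k2, Jo, 16), (k2, Jo, 3), (k2, Jo, 32), (k2, Vic, 21), (k2, Vic, 37), (qa, Wes, 12), (qa, Wes, 5), (x3, Mo, 15), (x3, Mo, 18)}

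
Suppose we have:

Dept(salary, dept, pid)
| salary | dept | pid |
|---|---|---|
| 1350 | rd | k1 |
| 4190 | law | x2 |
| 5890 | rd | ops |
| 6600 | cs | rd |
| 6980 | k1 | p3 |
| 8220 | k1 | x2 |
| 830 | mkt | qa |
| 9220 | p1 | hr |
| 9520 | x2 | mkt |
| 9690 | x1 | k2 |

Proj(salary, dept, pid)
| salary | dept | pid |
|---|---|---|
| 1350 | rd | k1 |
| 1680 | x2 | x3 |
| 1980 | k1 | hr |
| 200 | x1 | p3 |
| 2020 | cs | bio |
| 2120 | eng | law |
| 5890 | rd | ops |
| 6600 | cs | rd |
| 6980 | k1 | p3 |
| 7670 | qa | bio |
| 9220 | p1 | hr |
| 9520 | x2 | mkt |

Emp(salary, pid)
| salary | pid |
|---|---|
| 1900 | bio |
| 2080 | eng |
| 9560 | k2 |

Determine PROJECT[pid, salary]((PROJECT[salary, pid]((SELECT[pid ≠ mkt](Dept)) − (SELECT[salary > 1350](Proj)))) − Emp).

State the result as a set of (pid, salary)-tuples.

{(k1, 1350), (k2, 9690), (qa, 830), (x2, 4190), (x2, 8220)}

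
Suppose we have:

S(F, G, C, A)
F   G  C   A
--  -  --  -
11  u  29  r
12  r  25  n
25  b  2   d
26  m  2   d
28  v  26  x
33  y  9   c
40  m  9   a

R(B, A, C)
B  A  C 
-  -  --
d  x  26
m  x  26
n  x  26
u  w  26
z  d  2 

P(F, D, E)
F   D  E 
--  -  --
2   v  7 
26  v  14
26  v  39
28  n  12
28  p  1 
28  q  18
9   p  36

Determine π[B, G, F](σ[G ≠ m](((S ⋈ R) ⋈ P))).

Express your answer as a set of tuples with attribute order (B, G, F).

{(d, v, 28), (m, v, 28), (n, v, 28)}

Joining S and R on C, A yields {(25, b, 2, d, z), (26, m, 2, d, z), (28, v, 26, x, d), (28, v, 26, x, m), (28, v, 26, x, n)}.
Joining (S ⋈ R) and P on F yields {(26, m, 2, d, z, v, 14), (26, m, 2, d, z, v, 39), (28, v, 26, x, d, n, 12), (28, v, 26, x, d, p, 1), (28, v, 26, x, d, q, 18), (28, v, 26, x, m, n, 12), (28, v, 26, x, m, p, 1), (28, v, 26, x, m, q, 18), (28, v, 26, x, n, n, 12), (28, v, 26, x, n, p, 1), (28, v, 26, x, n, q, 18)}.
σ[G ≠ m]: keep tuples satisfying G ≠ m → {(28, v, 26, x, d, n, 12), (28, v, 26, x, d, p, 1), (28, v, 26, x, d, q, 18), (28, v, 26, x, m, n, 12), (28, v, 26, x, m, p, 1), (28, v, 26, x, m, q, 18), (28, v, 26, x, n, n, 12), (28, v, 26, x, n, p, 1), (28, v, 26, x, n, q, 18)}
Keep only column(s) B, G, F (6 duplicate(s) eliminated): {(d, v, 28), (m, v, 28), (n, v, 28)}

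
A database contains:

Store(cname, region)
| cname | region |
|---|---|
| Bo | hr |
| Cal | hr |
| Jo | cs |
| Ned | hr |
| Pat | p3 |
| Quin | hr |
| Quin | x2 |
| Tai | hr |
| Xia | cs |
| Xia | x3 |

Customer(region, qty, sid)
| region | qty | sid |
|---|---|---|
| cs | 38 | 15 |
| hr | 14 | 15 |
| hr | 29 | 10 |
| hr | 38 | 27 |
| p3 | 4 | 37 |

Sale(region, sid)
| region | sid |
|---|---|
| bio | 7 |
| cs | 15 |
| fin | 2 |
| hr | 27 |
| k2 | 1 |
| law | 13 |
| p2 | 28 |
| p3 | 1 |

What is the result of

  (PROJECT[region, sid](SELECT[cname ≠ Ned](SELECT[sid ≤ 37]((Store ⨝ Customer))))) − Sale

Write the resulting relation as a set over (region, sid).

{(hr, 10), (hr, 15), (p3, 37)}

Store ⋈ Customer (natural join on region): {(Bo, hr, 14, 15), (Bo, hr, 29, 10), (Bo, hr, 38, 27), (Cal, hr, 14, 15), (Cal, hr, 29, 10), (Cal, hr, 38, 27), (Jo, cs, 38, 15), (Ned, hr, 14, 15), (Ned, hr, 29, 10), (Ned, hr, 38, 27), (Pat, p3, 4, 37), (Quin, hr, 14, 15), (Quin, hr, 29, 10), (Quin, hr, 38, 27), (Tai, hr, 14, 15), (Tai, hr, 29, 10), (Tai, hr, 38, 27), (Xia, cs, 38, 15)}
Apply σ_{sid ≤ 37}; surviving tuples: {(Bo, hr, 14, 15), (Bo, hr, 29, 10), (Bo, hr, 38, 27), (Cal, hr, 14, 15), (Cal, hr, 29, 10), (Cal, hr, 38, 27), (Jo, cs, 38, 15), (Ned, hr, 14, 15), (Ned, hr, 29, 10), (Ned, hr, 38, 27), (Pat, p3, 4, 37), (Quin, hr, 14, 15), (Quin, hr, 29, 10), (Quin, hr, 38, 27), (Tai, hr, 14, 15), (Tai, hr, 29, 10), (Tai, hr, 38, 27), (Xia, cs, 38, 15)}
Apply σ_{cname ≠ Ned}; surviving tuples: {(Bo, hr, 14, 15), (Bo, hr, 29, 10), (Bo, hr, 38, 27), (Cal, hr, 14, 15), (Cal, hr, 29, 10), (Cal, hr, 38, 27), (Jo, cs, 38, 15), (Pat, p3, 4, 37), (Quin, hr, 14, 15), (Quin, hr, 29, 10), (Quin, hr, 38, 27), (Tai, hr, 14, 15), (Tai, hr, 29, 10), (Tai, hr, 38, 27), (Xia, cs, 38, 15)}
π_{region, sid} gives {(cs, 15), (hr, 10), (hr, 15), (hr, 27), (p3, 37)} (10 duplicate(s) eliminated).
Difference: {(cs, 15), (hr, 10), (hr, 15), (hr, 27), (p3, 37)} with {(bio, 7), (cs, 15), (fin, 2), (hr, 27), (k2, 1), (law, 13), (p2, 28), (p3, 1)} → {(hr, 10), (hr, 15), (p3, 37)}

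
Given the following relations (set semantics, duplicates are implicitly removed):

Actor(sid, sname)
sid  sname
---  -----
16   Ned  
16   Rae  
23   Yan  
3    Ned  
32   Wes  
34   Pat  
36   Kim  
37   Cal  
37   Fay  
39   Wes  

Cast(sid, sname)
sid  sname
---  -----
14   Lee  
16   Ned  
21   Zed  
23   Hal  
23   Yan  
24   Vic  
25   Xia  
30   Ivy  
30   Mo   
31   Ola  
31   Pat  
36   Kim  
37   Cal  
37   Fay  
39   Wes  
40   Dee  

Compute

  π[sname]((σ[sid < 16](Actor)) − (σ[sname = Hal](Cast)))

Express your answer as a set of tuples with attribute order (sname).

{Ned}

Filtering on sid < 16 leaves {(3, Ned)}.
Filtering on sname = Hal leaves {(23, Hal)}.
Difference: {(3, Ned)} with {(23, Hal)} → {(3, Ned)}
Projecting to sname: {Ned}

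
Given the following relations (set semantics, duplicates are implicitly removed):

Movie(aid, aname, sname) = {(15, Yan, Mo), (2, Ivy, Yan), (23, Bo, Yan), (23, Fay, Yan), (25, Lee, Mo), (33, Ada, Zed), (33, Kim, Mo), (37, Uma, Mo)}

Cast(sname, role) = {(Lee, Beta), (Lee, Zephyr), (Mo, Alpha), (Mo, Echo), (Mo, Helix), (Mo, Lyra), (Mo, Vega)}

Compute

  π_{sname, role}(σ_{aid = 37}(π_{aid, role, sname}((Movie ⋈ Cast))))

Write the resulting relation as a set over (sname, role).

{(Mo, Alpha), (Mo, Echo), (Mo, Helix), (Mo, Lyra), (Mo, Vega)}

Natural join on sname: {(15, Yan, Mo, Alpha), (15, Yan, Mo, Echo), (15, Yan, Mo, Helix), (15, Yan, Mo, Lyra), (15, Yan, Mo, Vega), (25, Lee, Mo, Alpha), (25, Lee, Mo, Echo), (25, Lee, Mo, Helix), (25, Lee, Mo, Lyra), (25, Lee, Mo, Vega), (33, Kim, Mo, Alpha), (33, Kim, Mo, Echo), (33, Kim, Mo, Helix), (33, Kim, Mo, Lyra), (33, Kim, Mo, Vega), (37, Uma, Mo, Alpha), (37, Uma, Mo, Echo), (37, Uma, Mo, Helix), (37, Uma, Mo, Lyra), (37, Uma, Mo, Vega)}
Keep only column(s) aid, role, sname: {(15, Alpha, Mo), (15, Echo, Mo), (15, Helix, Mo), (15, Lyra, Mo), (15, Vega, Mo), (25, Alpha, Mo), (25, Echo, Mo), (25, Helix, Mo), (25, Lyra, Mo), (25, Vega, Mo), (33, Alpha, Mo), (33, Echo, Mo), (33, Helix, Mo), (33, Lyra, Mo), (33, Vega, Mo), (37, Alpha, Mo), (37, Echo, Mo), (37, Helix, Mo), (37, Lyra, Mo), (37, Vega, Mo)}
Apply σ_{aid = 37}; surviving tuples: {(37, Alpha, Mo), (37, Echo, Mo), (37, Helix, Mo), (37, Lyra, Mo), (37, Vega, Mo)}
Keep only column(s) sname, role: {(Mo, Alpha), (Mo, Echo), (Mo, Helix), (Mo, Lyra), (Mo, Vega)}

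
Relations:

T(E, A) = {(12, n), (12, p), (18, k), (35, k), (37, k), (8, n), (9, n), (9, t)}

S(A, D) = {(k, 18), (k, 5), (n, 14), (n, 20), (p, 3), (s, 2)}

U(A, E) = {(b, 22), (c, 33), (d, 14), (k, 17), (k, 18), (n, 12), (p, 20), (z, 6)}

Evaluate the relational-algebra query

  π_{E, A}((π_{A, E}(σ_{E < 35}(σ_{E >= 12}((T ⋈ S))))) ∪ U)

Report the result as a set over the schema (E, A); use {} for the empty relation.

{(12, n), (12, p), (14, d), (17, k), (18, k), (20, p), (22, b), (33, c), (6, z)}

T ⋈ S (natural join on A): {(12, n, 14), (12, n, 20), (12, p, 3), (18, k, 18), (18, k, 5), (35, k, 18), (35, k, 5), (37, k, 18), (37, k, 5), (8, n, 14), (8, n, 20), (9, n, 14), (9, n, 20)}
Selection E >= 12: {(12, n, 14), (12, n, 20), (12, p, 3), (18, k, 18), (18, k, 5), (35, k, 18), (35, k, 5), (37, k, 18), (37, k, 5)}
Selection E < 35: {(12, n, 14), (12, n, 20), (12, p, 3), (18, k, 18), (18, k, 5)}
Keep only column(s) A, E (2 duplicate(s) eliminated): {(k, 18), (n, 12), (p, 12)}
Union: {(k, 18), (n, 12), (p, 12)} with {(b, 22), (c, 33), (d, 14), (k, 17), (k, 18), (n, 12), (p, 20), (z, 6)} → {(b, 22), (c, 33), (d, 14), (k, 17), (k, 18), (n, 12), (p, 12), (p, 20), (z, 6)}
Keep only column(s) E, A: {(12, n), (12, p), (14, d), (17, k), (18, k), (20, p), (22, b), (33, c), (6, z)}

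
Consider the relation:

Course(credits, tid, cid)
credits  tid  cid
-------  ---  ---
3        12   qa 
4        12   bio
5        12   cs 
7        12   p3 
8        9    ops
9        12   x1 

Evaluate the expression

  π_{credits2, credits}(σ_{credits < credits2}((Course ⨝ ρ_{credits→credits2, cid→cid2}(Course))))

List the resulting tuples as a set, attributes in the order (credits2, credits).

ρ[credits→credits2, cid→cid2]: schema becomes (credits2, tid, cid2); tuples unchanged.
Course ⋈ ρ_{credits→credits2, cid→cid2}(Course) (natural join on tid): {(3, 12, qa, 3, qa), (3, 12, qa, 4, bio), (3, 12, qa, 5, cs), (3, 12, qa, 7, p3), (3, 12, qa, 9, x1), (4, 12, bio, 3, qa), (4, 12, bio, 4, bio), (4, 12, bio, 5, cs), (4, 12, bio, 7, p3), (4, 12, bio, 9, x1), (5, 12, cs, 3, qa), (5, 12, cs, 4, bio), (5, 12, cs, 5, cs), (5, 12, cs, 7, p3), (5, 12, cs, 9, x1), (7, 12, p3, 3, qa), (7, 12, p3, 4, bio), (7, 12, p3, 5, cs), (7, 12, p3, 7, p3), (7, 12, p3, 9, x1), (8, 9, ops, 8, ops), (9, 12, x1, 3, qa), (9, 12, x1, 4, bio), (9, 12, x1, 5, cs), (9, 12, x1, 7, p3), (9, 12, x1, 9, x1)}
σ[credits < credits2]: keep tuples satisfying credits < credits2 → {(3, 12, qa, 4, bio), (3, 12, qa, 5, cs), (3, 12, qa, 7, p3), (3, 12, qa, 9, x1), (4, 12, bio, 5, cs), (4, 12, bio, 7, p3), (4, 12, bio, 9, x1), (5, 12, cs, 7, p3), (5, 12, cs, 9, x1), (7, 12, p3, 9, x1)}
π[credits2, credits]: project onto (credits2, credits) → {(4, 3), (5, 3), (5, 4), (7, 3), (7, 4), (7, 5), (9, 3), (9, 4), (9, 5), (9, 7)}

{(4, 3), (5, 3), (5, 4), (7, 3), (7, 4), (7, 5), (9, 3), (9, 4), (9, 5), (9, 7)}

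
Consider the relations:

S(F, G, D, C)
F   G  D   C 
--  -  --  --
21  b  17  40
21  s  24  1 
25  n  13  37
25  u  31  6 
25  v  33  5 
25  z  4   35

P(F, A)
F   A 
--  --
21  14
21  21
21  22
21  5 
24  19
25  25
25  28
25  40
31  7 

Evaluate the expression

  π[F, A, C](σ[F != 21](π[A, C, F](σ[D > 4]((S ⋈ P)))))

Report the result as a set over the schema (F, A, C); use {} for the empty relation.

{(25, 25, 37), (25, 25, 5), (25, 25, 6), (25, 28, 37), (25, 28, 5), (25, 28, 6), (25, 40, 37), (25, 40, 5), (25, 40, 6)}

Natural join on F: {(21, b, 17, 40, 14), (21, b, 17, 40, 21), (21, b, 17, 40, 22), (21, b, 17, 40, 5), (21, s, 24, 1, 14), (21, s, 24, 1, 21), (21, s, 24, 1, 22), (21, s, 24, 1, 5), (25, n, 13, 37, 25), (25, n, 13, 37, 28), (25, n, 13, 37, 40), (25, u, 31, 6, 25), (25, u, 31, 6, 28), (25, u, 31, 6, 40), (25, v, 33, 5, 25), (25, v, 33, 5, 28), (25, v, 33, 5, 40), (25, z, 4, 35, 25), (25, z, 4, 35, 28), (25, z, 4, 35, 40)}
Apply σ_{D > 4}; surviving tuples: {(21, b, 17, 40, 14), (21, b, 17, 40, 21), (21, b, 17, 40, 22), (21, b, 17, 40, 5), (21, s, 24, 1, 14), (21, s, 24, 1, 21), (21, s, 24, 1, 22), (21, s, 24, 1, 5), (25, n, 13, 37, 25), (25, n, 13, 37, 28), (25, n, 13, 37, 40), (25, u, 31, 6, 25), (25, u, 31, 6, 28), (25, u, 31, 6, 40), (25, v, 33, 5, 25), (25, v, 33, 5, 28), (25, v, 33, 5, 40)}
Keep only column(s) A, C, F: {(14, 1, 21), (14, 40, 21), (21, 1, 21), (21, 40, 21), (22, 1, 21), (22, 40, 21), (25, 37, 25), (25, 5, 25), (25, 6, 25), (28, 37, 25), (28, 5, 25), (28, 6, 25), (40, 37, 25), (40, 5, 25), (40, 6, 25), (5, 1, 21), (5, 40, 21)}
Apply σ_{F != 21}; surviving tuples: {(25, 37, 25), (25, 5, 25), (25, 6, 25), (28, 37, 25), (28, 5, 25), (28, 6, 25), (40, 37, 25), (40, 5, 25), (40, 6, 25)}
Keep only column(s) F, A, C: {(25, 25, 37), (25, 25, 5), (25, 25, 6), (25, 28, 37), (25, 28, 5), (25, 28, 6), (25, 40, 37), (25, 40, 5), (25, 40, 6)}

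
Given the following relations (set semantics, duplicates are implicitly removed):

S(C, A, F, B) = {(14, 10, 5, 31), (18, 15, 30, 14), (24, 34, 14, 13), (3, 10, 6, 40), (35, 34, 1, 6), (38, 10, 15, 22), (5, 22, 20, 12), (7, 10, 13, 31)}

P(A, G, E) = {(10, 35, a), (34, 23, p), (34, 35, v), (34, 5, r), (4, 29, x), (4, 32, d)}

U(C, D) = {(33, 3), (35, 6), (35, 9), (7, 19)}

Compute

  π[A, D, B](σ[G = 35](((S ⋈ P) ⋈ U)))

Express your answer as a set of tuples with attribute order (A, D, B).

{(10, 19, 31), (34, 6, 6), (34, 9, 6)}

S ⋈ P (natural join on A): {(14, 10, 5, 31, 35, a), (24, 34, 14, 13, 23, p), (24, 34, 14, 13, 35, v), (24, 34, 14, 13, 5, r), (3, 10, 6, 40, 35, a), (35, 34, 1, 6, 23, p), (35, 34, 1, 6, 35, v), (35, 34, 1, 6, 5, r), (38, 10, 15, 22, 35, a), (7, 10, 13, 31, 35, a)}
(S ⋈ P) ⋈ U (natural join on C): {(35, 34, 1, 6, 23, p, 6), (35, 34, 1, 6, 23, p, 9), (35, 34, 1, 6, 35, v, 6), (35, 34, 1, 6, 35, v, 9), (35, 34, 1, 6, 5, r, 6), (35, 34, 1, 6, 5, r, 9), (7, 10, 13, 31, 35, a, 19)}
Apply σ_{G = 35}; surviving tuples: {(35, 34, 1, 6, 35, v, 6), (35, 34, 1, 6, 35, v, 9), (7, 10, 13, 31, 35, a, 19)}
Keep only column(s) A, D, B: {(10, 19, 31), (34, 6, 6), (34, 9, 6)}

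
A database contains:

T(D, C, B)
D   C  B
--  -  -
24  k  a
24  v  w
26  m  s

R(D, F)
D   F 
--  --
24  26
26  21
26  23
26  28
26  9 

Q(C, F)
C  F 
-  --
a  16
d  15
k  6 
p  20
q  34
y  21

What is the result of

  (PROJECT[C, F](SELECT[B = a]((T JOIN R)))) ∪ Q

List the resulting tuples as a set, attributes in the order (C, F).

{(a, 16), (d, 15), (k, 26), (k, 6), (p, 20), (q, 34), (y, 21)}

T ⋈ R (natural join on D): {(24, k, a, 26), (24, v, w, 26), (26, m, s, 21), (26, m, s, 23), (26, m, s, 28), (26, m, s, 9)}
Selection B = a: {(24, k, a, 26)}
Projecting to C, F: {(k, 26)}
Taking the union: {(a, 16), (d, 15), (k, 26), (k, 6), (p, 20), (q, 34), (y, 21)}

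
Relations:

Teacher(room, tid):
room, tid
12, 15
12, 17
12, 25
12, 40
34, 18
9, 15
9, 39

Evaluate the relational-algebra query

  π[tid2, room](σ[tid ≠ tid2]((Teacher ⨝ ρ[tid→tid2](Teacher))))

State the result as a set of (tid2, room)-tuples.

ρ[tid→tid2]: schema becomes (room, tid2); tuples unchanged.
Teacher ⋈ ρ[tid→tid2](Teacher) (natural join on room): {(12, 15, 15), (12, 15, 17), (12, 15, 25), (12, 15, 40), (12, 17, 15), (12, 17, 17), (12, 17, 25), (12, 17, 40), (12, 25, 15), (12, 25, 17), (12, 25, 25), (12, 25, 40), (12, 40, 15), (12, 40, 17), (12, 40, 25), (12, 40, 40), (34, 18, 18), (9, 15, 15), (9, 15, 39), (9, 39, 15), (9, 39, 39)}
Apply σ_{tid ≠ tid2}; surviving tuples: {(12, 15, 17), (12, 15, 25), (12, 15, 40), (12, 17, 15), (12, 17, 25), (12, 17, 40), (12, 25, 15), (12, 25, 17), (12, 25, 40), (12, 40, 15), (12, 40, 17), (12, 40, 25), (9, 15, 39), (9, 39, 15)}
π_{tid2, room} gives {(15, 12), (15, 9), (17, 12), (25, 12), (39, 9), (40, 12)} (8 duplicate(s) eliminated).

{(15, 12), (15, 9), (17, 12), (25, 12), (39, 9), (40, 12)}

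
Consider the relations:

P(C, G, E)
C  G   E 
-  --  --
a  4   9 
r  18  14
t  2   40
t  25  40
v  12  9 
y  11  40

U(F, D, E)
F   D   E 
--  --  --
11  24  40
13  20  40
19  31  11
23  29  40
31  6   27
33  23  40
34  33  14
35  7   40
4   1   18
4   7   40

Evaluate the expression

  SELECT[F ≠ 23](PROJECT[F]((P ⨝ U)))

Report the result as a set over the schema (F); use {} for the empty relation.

Natural join on E: {(r, 18, 14, 34, 33), (t, 2, 40, 11, 24), (t, 2, 40, 13, 20), (t, 2, 40, 23, 29), (t, 2, 40, 33, 23), (t, 2, 40, 35, 7), (t, 2, 40, 4, 7), (t, 25, 40, 11, 24), (t, 25, 40, 13, 20), (t, 25, 40, 23, 29), (t, 25, 40, 33, 23), (t, 25, 40, 35, 7), (t, 25, 40, 4, 7), (y, 11, 40, 11, 24), (y, 11, 40, 13, 20), (y, 11, 40, 23, 29), (y, 11, 40, 33, 23), (y, 11, 40, 35, 7), (y, 11, 40, 4, 7)}
Projecting to F (12 duplicate(s) eliminated): {11, 13, 23, 33, 34, 35, 4}
Filtering on F ≠ 23 leaves {11, 13, 33, 34, 35, 4}.

{11, 13, 33, 34, 35, 4}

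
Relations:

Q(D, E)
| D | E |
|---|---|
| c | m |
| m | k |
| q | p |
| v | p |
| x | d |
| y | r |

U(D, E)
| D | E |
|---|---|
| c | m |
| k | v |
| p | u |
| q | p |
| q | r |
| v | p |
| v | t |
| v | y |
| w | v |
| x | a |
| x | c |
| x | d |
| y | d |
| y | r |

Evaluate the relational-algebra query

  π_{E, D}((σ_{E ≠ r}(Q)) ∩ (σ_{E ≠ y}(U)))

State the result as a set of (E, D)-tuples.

{(d, x), (m, c), (p, q), (p, v)}

Apply σ_{E ≠ r}; surviving tuples: {(c, m), (m, k), (q, p), (v, p), (x, d)}
Apply σ_{E ≠ y}; surviving tuples: {(c, m), (k, v), (p, u), (q, p), (q, r), (v, p), (v, t), (w, v), (x, a), (x, c), (x, d), (y, d), (y, r)}
Intersection: {(c, m), (m, k), (q, p), (v, p), (x, d)} with {(c, m), (k, v), (p, u), (q, p), (q, r), (v, p), (v, t), (w, v), (x, a), (x, c), (x, d), (y, d), (y, r)} → {(c, m), (q, p), (v, p), (x, d)}
π[E, D]: project onto (E, D) → {(d, x), (m, c), (p, q), (p, v)}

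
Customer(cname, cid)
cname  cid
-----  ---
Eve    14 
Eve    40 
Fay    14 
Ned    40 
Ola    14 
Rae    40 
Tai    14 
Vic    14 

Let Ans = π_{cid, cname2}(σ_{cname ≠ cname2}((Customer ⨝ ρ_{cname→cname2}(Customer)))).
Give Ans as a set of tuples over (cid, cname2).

{(14, Eve), (14, Fay), (14, Ola), (14, Tai), (14, Vic), (40, Eve), (40, Ned), (40, Rae)}

ρ[cname→cname2]: schema becomes (cname2, cid); tuples unchanged.
Natural join on cid: {(Eve, 14, Eve), (Eve, 14, Fay), (Eve, 14, Ola), (Eve, 14, Tai), (Eve, 14, Vic), (Eve, 40, Eve), (Eve, 40, Ned), (Eve, 40, Rae), (Fay, 14, Eve), (Fay, 14, Fay), (Fay, 14, Ola), (Fay, 14, Tai), (Fay, 14, Vic), (Ned, 40, Eve), (Ned, 40, Ned), (Ned, 40, Rae), (Ola, 14, Eve), (Ola, 14, Fay), (Ola, 14, Ola), (Ola, 14, Tai), (Ola, 14, Vic), (Rae, 40, Eve), (Rae, 40, Ned), (Rae, 40, Rae), (Tai, 14, Eve), (Tai, 14, Fay), (Tai, 14, Ola), (Tai, 14, Tai), (Tai, 14, Vic), (Vic, 14, Eve), (Vic, 14, Fay), (Vic, 14, Ola), (Vic, 14, Tai), (Vic, 14, Vic)}
Selection cname ≠ cname2: {(Eve, 14, Fay), (Eve, 14, Ola), (Eve, 14, Tai), (Eve, 14, Vic), (Eve, 40, Ned), (Eve, 40, Rae), (Fay, 14, Eve), (Fay, 14, Ola), (Fay, 14, Tai), (Fay, 14, Vic), (Ned, 40, Eve), (Ned, 40, Rae), (Ola, 14, Eve), (Ola, 14, Fay), (Ola, 14, Tai), (Ola, 14, Vic), (Rae, 40, Eve), (Rae, 40, Ned), (Tai, 14, Eve), (Tai, 14, Fay), (Tai, 14, Ola), (Tai, 14, Vic), (Vic, 14, Eve), (Vic, 14, Fay), (Vic, 14, Ola), (Vic, 14, Tai)}
π[cid, cname2]: project onto (cid, cname2) (18 duplicate(s) eliminated) → {(14, Eve), (14, Fay), (14, Ola), (14, Tai), (14, Vic), (40, Eve), (40, Ned), (40, Rae)}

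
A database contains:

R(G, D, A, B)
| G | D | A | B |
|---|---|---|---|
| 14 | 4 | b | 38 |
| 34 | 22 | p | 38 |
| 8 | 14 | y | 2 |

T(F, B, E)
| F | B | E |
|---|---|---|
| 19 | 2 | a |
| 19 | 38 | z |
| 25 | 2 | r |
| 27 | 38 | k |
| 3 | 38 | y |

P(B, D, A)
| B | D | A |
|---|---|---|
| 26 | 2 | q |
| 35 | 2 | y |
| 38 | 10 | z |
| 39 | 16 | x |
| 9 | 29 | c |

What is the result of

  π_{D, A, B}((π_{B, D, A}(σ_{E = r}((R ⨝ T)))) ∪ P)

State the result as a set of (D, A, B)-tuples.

{(10, z, 38), (14, y, 2), (16, x, 39), (2, q, 26), (2, y, 35), (29, c, 9)}

R ⋈ T (natural join on B): {(14, 4, b, 38, 19, z), (14, 4, b, 38, 27, k), (14, 4, b, 38, 3, y), (34, 22, p, 38, 19, z), (34, 22, p, 38, 27, k), (34, 22, p, 38, 3, y), (8, 14, y, 2, 19, a), (8, 14, y, 2, 25, r)}
σ[E = r]: keep tuples satisfying E = r → {(8, 14, y, 2, 25, r)}
Keep only column(s) B, D, A: {(2, 14, y)}
Taking the union: {(2, 14, y), (26, 2, q), (35, 2, y), (38, 10, z), (39, 16, x), (9, 29, c)}
Keep only column(s) D, A, B: {(10, z, 38), (14, y, 2), (16, x, 39), (2, q, 26), (2, y, 35), (29, c, 9)}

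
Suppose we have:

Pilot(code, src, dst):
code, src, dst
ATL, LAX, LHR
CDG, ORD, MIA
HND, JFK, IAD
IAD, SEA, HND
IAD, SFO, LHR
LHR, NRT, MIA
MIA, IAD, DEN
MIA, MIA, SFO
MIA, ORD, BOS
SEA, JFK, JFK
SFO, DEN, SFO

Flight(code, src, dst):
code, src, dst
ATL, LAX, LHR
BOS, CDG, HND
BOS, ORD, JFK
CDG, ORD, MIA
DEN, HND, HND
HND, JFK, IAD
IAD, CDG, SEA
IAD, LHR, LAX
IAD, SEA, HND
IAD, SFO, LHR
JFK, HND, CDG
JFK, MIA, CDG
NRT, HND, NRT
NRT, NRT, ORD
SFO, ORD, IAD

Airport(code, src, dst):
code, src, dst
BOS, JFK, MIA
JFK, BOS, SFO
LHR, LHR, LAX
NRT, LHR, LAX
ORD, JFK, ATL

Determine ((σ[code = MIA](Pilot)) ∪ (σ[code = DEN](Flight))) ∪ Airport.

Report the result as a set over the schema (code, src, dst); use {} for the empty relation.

{(BOS, JFK, MIA), (DEN, HND, HND), (JFK, BOS, SFO), (LHR, LHR, LAX), (MIA, IAD, DEN), (MIA, MIA, SFO), (MIA, ORD, BOS), (NRT, LHR, LAX), (ORD, JFK, ATL)}

Filtering on code = MIA leaves {(MIA, IAD, DEN), (MIA, MIA, SFO), (MIA, ORD, BOS)}.
Filtering on code = DEN leaves {(DEN, HND, HND)}.
Taking the union: {(DEN, HND, HND), (MIA, IAD, DEN), (MIA, MIA, SFO), (MIA, ORD, BOS)}
Taking the union: {(BOS, JFK, MIA), (DEN, HND, HND), (JFK, BOS, SFO), (LHR, LHR, LAX), (MIA, IAD, DEN), (MIA, MIA, SFO), (MIA, ORD, BOS), (NRT, LHR, LAX), (ORD, JFK, ATL)}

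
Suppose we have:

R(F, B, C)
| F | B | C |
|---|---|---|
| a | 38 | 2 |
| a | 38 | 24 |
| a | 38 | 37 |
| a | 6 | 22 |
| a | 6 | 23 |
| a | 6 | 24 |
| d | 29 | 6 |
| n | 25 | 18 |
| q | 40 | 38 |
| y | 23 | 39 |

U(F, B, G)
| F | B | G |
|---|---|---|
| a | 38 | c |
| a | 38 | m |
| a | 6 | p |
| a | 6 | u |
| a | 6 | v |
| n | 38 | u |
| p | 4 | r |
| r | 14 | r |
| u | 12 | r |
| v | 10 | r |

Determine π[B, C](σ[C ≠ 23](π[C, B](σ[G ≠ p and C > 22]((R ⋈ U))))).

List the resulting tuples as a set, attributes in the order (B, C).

R ⋈ U (natural join on F, B): {(a, 38, 2, c), (a, 38, 2, m), (a, 38, 24, c), (a, 38, 24, m), (a, 38, 37, c), (a, 38, 37, m), (a, 6, 22, p), (a, 6, 22, u), (a, 6, 22, v), (a, 6, 23, p), (a, 6, 23, u), (a, 6, 23, v), (a, 6, 24, p), (a, 6, 24, u), (a, 6, 24, v)}
Apply σ_{G ≠ p and C > 22}; surviving tuples: {(a, 38, 24, c), (a, 38, 24, m), (a, 38, 37, c), (a, 38, 37, m), (a, 6, 23, u), (a, 6, 23, v), (a, 6, 24, u), (a, 6, 24, v)}
π[C, B]: project onto (C, B) (4 duplicate(s) eliminated) → {(23, 6), (24, 38), (24, 6), (37, 38)}
Apply σ_{C ≠ 23}; surviving tuples: {(24, 38), (24, 6), (37, 38)}
π[B, C]: project onto (B, C) → {(38, 24), (38, 37), (6, 24)}

{(38, 24), (38, 37), (6, 24)}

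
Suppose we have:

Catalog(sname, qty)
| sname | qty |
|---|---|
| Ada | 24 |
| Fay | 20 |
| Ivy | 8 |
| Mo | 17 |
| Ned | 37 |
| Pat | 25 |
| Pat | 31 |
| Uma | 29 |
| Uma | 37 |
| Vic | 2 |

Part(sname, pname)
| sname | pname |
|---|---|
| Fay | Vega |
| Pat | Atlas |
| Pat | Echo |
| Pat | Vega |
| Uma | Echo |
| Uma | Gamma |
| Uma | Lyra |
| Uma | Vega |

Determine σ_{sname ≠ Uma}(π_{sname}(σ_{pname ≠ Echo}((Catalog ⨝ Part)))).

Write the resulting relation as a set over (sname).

Catalog ⋈ Part (natural join on sname): {(Fay, 20, Vega), (Pat, 25, Atlas), (Pat, 25, Echo), (Pat, 25, Vega), (Pat, 31, Atlas), (Pat, 31, Echo), (Pat, 31, Vega), (Uma, 29, Echo), (Uma, 29, Gamma), (Uma, 29, Lyra), (Uma, 29, Vega), (Uma, 37, Echo), (Uma, 37, Gamma), (Uma, 37, Lyra), (Uma, 37, Vega)}
Selection pname ≠ Echo: {(Fay, 20, Vega), (Pat, 25, Atlas), (Pat, 25, Vega), (Pat, 31, Atlas), (Pat, 31, Vega), (Uma, 29, Gamma), (Uma, 29, Lyra), (Uma, 29, Vega), (Uma, 37, Gamma), (Uma, 37, Lyra), (Uma, 37, Vega)}
Projecting to sname (8 duplicate(s) eliminated): {Fay, Pat, Uma}
Selection sname ≠ Uma: {Fay, Pat}

{Fay, Pat}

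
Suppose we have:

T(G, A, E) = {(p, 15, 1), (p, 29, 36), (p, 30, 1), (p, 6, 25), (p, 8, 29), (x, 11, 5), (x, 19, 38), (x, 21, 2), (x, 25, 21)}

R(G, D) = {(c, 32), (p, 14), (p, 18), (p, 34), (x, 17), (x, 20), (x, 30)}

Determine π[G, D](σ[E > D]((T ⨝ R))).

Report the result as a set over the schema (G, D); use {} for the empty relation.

Natural join on G: {(p, 15, 1, 14), (p, 15, 1, 18), (p, 15, 1, 34), (p, 29, 36, 14), (p, 29, 36, 18), (p, 29, 36, 34), (p, 30, 1, 14), (p, 30, 1, 18), (p, 30, 1, 34), (p, 6, 25, 14), (p, 6, 25, 18), (p, 6, 25, 34), (p, 8, 29, 14), (p, 8, 29, 18), (p, 8, 29, 34), (x, 11, 5, 17), (x, 11, 5, 20), (x, 11, 5, 30), (x, 19, 38, 17), (x, 19, 38, 20), (x, 19, 38, 30), (x, 21, 2, 17), (x, 21, 2, 20), (x, 21, 2, 30), (x, 25, 21, 17), (x, 25, 21, 20), (x, 25, 21, 30)}
Selection E > D: {(p, 29, 36, 14), (p, 29, 36, 18), (p, 29, 36, 34), (p, 6, 25, 14), (p, 6, 25, 18), (p, 8, 29, 14), (p, 8, 29, 18), (x, 19, 38, 17), (x, 19, 38, 20), (x, 19, 38, 30), (x, 25, 21, 17), (x, 25, 21, 20)}
π_{G, D} gives {(p, 14), (p, 18), (p, 34), (x, 17), (x, 20), (x, 30)} (6 duplicate(s) eliminated).

{(p, 14), (p, 18), (p, 34), (x, 17), (x, 20), (x, 30)}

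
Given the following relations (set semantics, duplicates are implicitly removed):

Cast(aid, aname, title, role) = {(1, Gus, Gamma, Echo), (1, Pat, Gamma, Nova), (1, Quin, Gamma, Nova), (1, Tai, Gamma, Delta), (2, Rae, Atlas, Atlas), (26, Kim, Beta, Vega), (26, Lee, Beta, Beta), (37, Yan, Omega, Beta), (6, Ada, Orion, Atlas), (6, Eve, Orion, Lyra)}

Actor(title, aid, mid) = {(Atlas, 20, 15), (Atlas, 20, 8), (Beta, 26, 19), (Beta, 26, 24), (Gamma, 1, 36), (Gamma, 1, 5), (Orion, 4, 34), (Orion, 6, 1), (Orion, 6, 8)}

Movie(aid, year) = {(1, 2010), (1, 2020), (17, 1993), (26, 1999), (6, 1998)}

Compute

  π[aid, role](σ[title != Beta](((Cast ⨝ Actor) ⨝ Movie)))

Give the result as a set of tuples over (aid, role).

Natural join on aid, title: {(1, Gus, Gamma, Echo, 36), (1, Gus, Gamma, Echo, 5), (1, Pat, Gamma, Nova, 36), (1, Pat, Gamma, Nova, 5), (1, Quin, Gamma, Nova, 36), (1, Quin, Gamma, Nova, 5), (1, Tai, Gamma, Delta, 36), (1, Tai, Gamma, Delta, 5), (26, Kim, Beta, Vega, 19), (26, Kim, Beta, Vega, 24), (26, Lee, Beta, Beta, 19), (26, Lee, Beta, Beta, 24), (6, Ada, Orion, Atlas, 1), (6, Ada, Orion, Atlas, 8), (6, Eve, Orion, Lyra, 1), (6, Eve, Orion, Lyra, 8)}
Natural join on aid: {(1, Gus, Gamma, Echo, 36, 2010), (1, Gus, Gamma, Echo, 36, 2020), (1, Gus, Gamma, Echo, 5, 2010), (1, Gus, Gamma, Echo, 5, 2020), (1, Pat, Gamma, Nova, 36, 2010), (1, Pat, Gamma, Nova, 36, 2020), (1, Pat, Gamma, Nova, 5, 2010), (1, Pat, Gamma, Nova, 5, 2020), (1, Quin, Gamma, Nova, 36, 2010), (1, Quin, Gamma, Nova, 36, 2020), (1, Quin, Gamma, Nova, 5, 2010), (1, Quin, Gamma, Nova, 5, 2020), (1, Tai, Gamma, Delta, 36, 2010), (1, Tai, Gamma, Delta, 36, 2020), (1, Tai, Gamma, Delta, 5, 2010), (1, Tai, Gamma, Delta, 5, 2020), (26, Kim, Beta, Vega, 19, 1999), (26, Kim, Beta, Vega, 24, 1999), (26, Lee, Beta, Beta, 19, 1999), (26, Lee, Beta, Beta, 24, 1999), (6, Ada, Orion, Atlas, 1, 1998), (6, Ada, Orion, Atlas, 8, 1998), (6, Eve, Orion, Lyra, 1, 1998), (6, Eve, Orion, Lyra, 8, 1998)}
Selection title != Beta: {(1, Gus, Gamma, Echo, 36, 2010), (1, Gus, Gamma, Echo, 36, 2020), (1, Gus, Gamma, Echo, 5, 2010), (1, Gus, Gamma, Echo, 5, 2020), (1, Pat, Gamma, Nova, 36, 2010), (1, Pat, Gamma, Nova, 36, 2020), (1, Pat, Gamma, Nova, 5, 2010), (1, Pat, Gamma, Nova, 5, 2020), (1, Quin, Gamma, Nova, 36, 2010), (1, Quin, Gamma, Nova, 36, 2020), (1, Quin, Gamma, Nova, 5, 2010), (1, Quin, Gamma, Nova, 5, 2020), (1, Tai, Gamma, Delta, 36, 2010), (1, Tai, Gamma, Delta, 36, 2020), (1, Tai, Gamma, Delta, 5, 2010), (1, Tai, Gamma, Delta, 5, 2020), (6, Ada, Orion, Atlas, 1, 1998), (6, Ada, Orion, Atlas, 8, 1998), (6, Eve, Orion, Lyra, 1, 1998), (6, Eve, Orion, Lyra, 8, 1998)}
π_{aid, role} gives {(1, Delta), (1, Echo), (1, Nova), (6, Atlas), (6, Lyra)} (15 duplicate(s) eliminated).

{(1, Delta), (1, Echo), (1, Nova), (6, Atlas), (6, Lyra)}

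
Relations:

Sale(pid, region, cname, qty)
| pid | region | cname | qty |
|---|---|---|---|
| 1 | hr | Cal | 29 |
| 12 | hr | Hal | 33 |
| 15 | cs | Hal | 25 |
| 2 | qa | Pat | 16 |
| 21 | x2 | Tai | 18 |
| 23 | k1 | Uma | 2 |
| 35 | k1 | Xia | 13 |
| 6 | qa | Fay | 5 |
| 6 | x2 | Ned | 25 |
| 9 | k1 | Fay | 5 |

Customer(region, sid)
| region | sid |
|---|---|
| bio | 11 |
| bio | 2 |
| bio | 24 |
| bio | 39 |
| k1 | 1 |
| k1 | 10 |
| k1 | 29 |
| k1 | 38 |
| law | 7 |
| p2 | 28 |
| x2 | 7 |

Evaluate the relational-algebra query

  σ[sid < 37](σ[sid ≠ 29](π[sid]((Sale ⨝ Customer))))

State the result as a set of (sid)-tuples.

Natural join on region: {(21, x2, Tai, 18, 7), (23, k1, Uma, 2, 1), (23, k1, Uma, 2, 10), (23, k1, Uma, 2, 29), (23, k1, Uma, 2, 38), (35, k1, Xia, 13, 1), (35, k1, Xia, 13, 10), (35, k1, Xia, 13, 29), (35, k1, Xia, 13, 38), (6, x2, Ned, 25, 7), (9, k1, Fay, 5, 1), (9, k1, Fay, 5, 10), (9, k1, Fay, 5, 29), (9, k1, Fay, 5, 38)}
π_{sid} gives {1, 10, 29, 38, 7} (9 duplicate(s) eliminated).
σ[sid ≠ 29]: keep tuples satisfying sid ≠ 29 → {1, 10, 38, 7}
σ[sid < 37]: keep tuples satisfying sid < 37 → {1, 10, 7}

{1, 10, 7}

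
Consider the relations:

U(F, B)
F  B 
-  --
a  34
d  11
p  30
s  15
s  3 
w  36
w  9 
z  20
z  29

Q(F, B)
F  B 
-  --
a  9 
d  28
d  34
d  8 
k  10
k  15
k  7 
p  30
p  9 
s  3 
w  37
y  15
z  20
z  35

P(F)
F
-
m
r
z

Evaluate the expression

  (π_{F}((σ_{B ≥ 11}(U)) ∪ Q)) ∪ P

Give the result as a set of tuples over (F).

{a, d, k, m, p, r, s, w, y, z}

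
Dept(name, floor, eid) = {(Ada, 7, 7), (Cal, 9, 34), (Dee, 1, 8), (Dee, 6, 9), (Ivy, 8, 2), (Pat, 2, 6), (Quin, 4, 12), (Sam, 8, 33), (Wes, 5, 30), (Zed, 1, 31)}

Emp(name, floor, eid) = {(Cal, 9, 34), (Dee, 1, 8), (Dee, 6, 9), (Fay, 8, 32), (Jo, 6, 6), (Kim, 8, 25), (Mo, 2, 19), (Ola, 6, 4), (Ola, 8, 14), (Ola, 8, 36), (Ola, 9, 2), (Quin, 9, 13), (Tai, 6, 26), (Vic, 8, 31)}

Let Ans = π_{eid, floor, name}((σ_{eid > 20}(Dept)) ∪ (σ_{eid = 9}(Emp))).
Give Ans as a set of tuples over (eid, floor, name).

{(30, 5, Wes), (31, 1, Zed), (33, 8, Sam), (34, 9, Cal), (9, 6, Dee)}

Selection eid > 20: {(Cal, 9, 34), (Sam, 8, 33), (Wes, 5, 30), (Zed, 1, 31)}
Selection eid = 9: {(Dee, 6, 9)}
Taking the union: {(Cal, 9, 34), (Dee, 6, 9), (Sam, 8, 33), (Wes, 5, 30), (Zed, 1, 31)}
Keep only column(s) eid, floor, name: {(30, 5, Wes), (31, 1, Zed), (33, 8, Sam), (34, 9, Cal), (9, 6, Dee)}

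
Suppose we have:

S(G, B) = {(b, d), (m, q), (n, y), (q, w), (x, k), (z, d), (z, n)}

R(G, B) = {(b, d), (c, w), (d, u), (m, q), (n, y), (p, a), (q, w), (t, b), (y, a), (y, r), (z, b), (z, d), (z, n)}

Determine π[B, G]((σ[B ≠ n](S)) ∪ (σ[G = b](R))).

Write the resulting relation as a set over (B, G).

σ[B ≠ n]: keep tuples satisfying B ≠ n → {(b, d), (m, q), (n, y), (q, w), (x, k), (z, d)}
σ[G = b]: keep tuples satisfying G = b → {(b, d)}
Set union of the two operands is {(b, d), (m, q), (n, y), (q, w), (x, k), (z, d)}.
π_{B, G} gives {(d, b), (d, z), (k, x), (q, m), (w, q), (y, n)}.

{(d, b), (d, z), (k, x), (q, m), (w, q), (y, n)}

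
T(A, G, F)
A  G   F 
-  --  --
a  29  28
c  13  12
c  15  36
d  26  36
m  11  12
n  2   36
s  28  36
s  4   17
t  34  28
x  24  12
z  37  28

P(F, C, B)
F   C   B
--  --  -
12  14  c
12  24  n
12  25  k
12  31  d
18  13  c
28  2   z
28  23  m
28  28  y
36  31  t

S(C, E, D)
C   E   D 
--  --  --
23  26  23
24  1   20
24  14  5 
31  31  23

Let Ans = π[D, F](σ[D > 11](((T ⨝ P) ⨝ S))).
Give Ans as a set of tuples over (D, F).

Joining T and P on F yields {(a, 29, 28, 2, z), (a, 29, 28, 23, m), (a, 29, 28, 28, y), (c, 13, 12, 14, c), (c, 13, 12, 24, n), (c, 13, 12, 25, k), (c, 13, 12, 31, d), (c, 15, 36, 31, t), (d, 26, 36, 31, t), (m, 11, 12, 14, c), (m, 11, 12, 24, n), (m, 11, 12, 25, k), (m, 11, 12, 31, d), (n, 2, 36, 31, t), (s, 28, 36, 31, t), (t, 34, 28, 2, z), (t, 34, 28, 23, m), (t, 34, 28, 28, y), (x, 24, 12, 14, c), (x, 24, 12, 24, n), (x, 24, 12, 25, k), (x, 24, 12, 31, d), (z, 37, 28, 2, z), (z, 37, 28, 23, m), (z, 37, 28, 28, y)}.
Joining (T ⨝ P) and S on C yields {(a, 29, 28, 23, m, 26, 23), (c, 13, 12, 24, n, 1, 20), (c, 13, 12, 24, n, 14, 5), (c, 13, 12, 31, d, 31, 23), (c, 15, 36, 31, t, 31, 23), (d, 26, 36, 31, t, 31, 23), (m, 11, 12, 24, n, 1, 20), (m, 11, 12, 24, n, 14, 5), (m, 11, 12, 31, d, 31, 23), (n, 2, 36, 31, t, 31, 23), (s, 28, 36, 31, t, 31, 23), (t, 34, 28, 23, m, 26, 23), (x, 24, 12, 24, n, 1, 20), (x, 24, 12, 24, n, 14, 5), (x, 24, 12, 31, d, 31, 23), (z, 37, 28, 23, m, 26, 23)}.
σ[D > 11]: keep tuples satisfying D > 11 → {(a, 29, 28, 23, m, 26, 23), (c, 13, 12, 24, n, 1, 20), (c, 13, 12, 31, d, 31, 23), (c, 15, 36, 31, t, 31, 23), (d, 26, 36, 31, t, 31, 23), (m, 11, 12, 24, n, 1, 20), (m, 11, 12, 31, d, 31, 23), (n, 2, 36, 31, t, 31, 23), (s, 28, 36, 31, t, 31, 23), (t, 34, 28, 23, m, 26, 23), (x, 24, 12, 24, n, 1, 20), (x, 24, 12, 31, d, 31, 23), (z, 37, 28, 23, m, 26, 23)}
Keep only column(s) D, F (9 duplicate(s) eliminated): {(20, 12), (23, 12), (23, 28), (23, 36)}

{(20, 12), (23, 12), (23, 28), (23, 36)}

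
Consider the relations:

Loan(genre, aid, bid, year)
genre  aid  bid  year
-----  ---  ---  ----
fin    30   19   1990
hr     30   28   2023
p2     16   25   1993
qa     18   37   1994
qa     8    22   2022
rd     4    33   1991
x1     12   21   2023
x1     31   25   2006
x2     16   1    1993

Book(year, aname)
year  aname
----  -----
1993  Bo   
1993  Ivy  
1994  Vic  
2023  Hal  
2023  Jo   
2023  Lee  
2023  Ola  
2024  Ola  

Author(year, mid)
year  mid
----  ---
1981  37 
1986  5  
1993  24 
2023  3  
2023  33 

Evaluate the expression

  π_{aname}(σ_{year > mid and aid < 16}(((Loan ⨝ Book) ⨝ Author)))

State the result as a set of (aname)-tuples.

Joining Loan and Book on year yields {(hr, 30, 28, 2023, Hal), (hr, 30, 28, 2023, Jo), (hr, 30, 28, 2023, Lee), (hr, 30, 28, 2023, Ola), (p2, 16, 25, 1993, Bo), (p2, 16, 25, 1993, Ivy), (qa, 18, 37, 1994, Vic), (x1, 12, 21, 2023, Hal), (x1, 12, 21, 2023, Jo), (x1, 12, 21, 2023, Lee), (x1, 12, 21, 2023, Ola), (x2, 16, 1, 1993, Bo), (x2, 16, 1, 1993, Ivy)}.
Joining (Loan ⨝ Book) and Author on year yields {(hr, 30, 28, 2023, Hal, 3), (hr, 30, 28, 2023, Hal, 33), (hr, 30, 28, 2023, Jo, 3), (hr, 30, 28, 2023, Jo, 33), (hr, 30, 28, 2023, Lee, 3), (hr, 30, 28, 2023, Lee, 33), (hr, 30, 28, 2023, Ola, 3), (hr, 30, 28, 2023, Ola, 33), (p2, 16, 25, 1993, Bo, 24), (p2, 16, 25, 1993, Ivy, 24), (x1, 12, 21, 2023, Hal, 3), (x1, 12, 21, 2023, Hal, 33), (x1, 12, 21, 2023, Jo, 3), (x1, 12, 21, 2023, Jo, 33), (x1, 12, 21, 2023, Lee, 3), (x1, 12, 21, 2023, Lee, 33), (x1, 12, 21, 2023, Ola, 3), (x1, 12, 21, 2023, Ola, 33), (x2, 16, 1, 1993, Bo, 24), (x2, 16, 1, 1993, Ivy, 24)}.
σ[year > mid and aid < 16]: keep tuples satisfying year > mid and aid < 16 → {(x1, 12, 21, 2023, Hal, 3), (x1, 12, 21, 2023, Hal, 33), (x1, 12, 21, 2023, Jo, 3), (x1, 12, 21, 2023, Jo, 33), (x1, 12, 21, 2023, Lee, 3), (x1, 12, 21, 2023, Lee, 33), (x1, 12, 21, 2023, Ola, 3), (x1, 12, 21, 2023, Ola, 33)}
π_{aname} gives {Hal, Jo, Lee, Ola} (4 duplicate(s) eliminated).

{Hal, Jo, Lee, Ola}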